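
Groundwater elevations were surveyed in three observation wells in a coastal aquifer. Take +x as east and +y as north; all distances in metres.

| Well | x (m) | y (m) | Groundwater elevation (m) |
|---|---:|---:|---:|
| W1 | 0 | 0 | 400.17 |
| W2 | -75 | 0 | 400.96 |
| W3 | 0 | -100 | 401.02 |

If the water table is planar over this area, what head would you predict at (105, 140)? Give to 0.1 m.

∂h/∂x = (400.96 − 400.17) / (-75 − 0) = -0.01053
∂h/∂y = (401.02 − 400.17) / (-100 − 0) = -0.008500
h(105, 140) = 400.17 + (-0.01053)·(105) + (-0.008500)·(140) = 400.17 -1.106 -1.190 = 397.874 m.

397.9 m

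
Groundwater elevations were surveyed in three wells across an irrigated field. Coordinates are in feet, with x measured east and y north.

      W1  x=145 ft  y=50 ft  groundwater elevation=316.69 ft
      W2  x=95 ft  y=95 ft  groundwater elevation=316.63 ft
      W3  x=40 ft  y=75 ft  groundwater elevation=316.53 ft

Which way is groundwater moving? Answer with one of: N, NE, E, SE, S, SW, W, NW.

W

With h = a·x + b·y + c and W1 as origin, the differences give:
  (-50)·a + 45·b = -0.06
  (-105)·a + 25·b = -0.16
Eliminate b (×25 and ×45, subtract): 3475·a = 5.700 → a = ∂h/∂x = +0.001640
Back-substitute: b = ∂h/∂y = +0.0004892.
Flow = −∇h = (-0.001640 east, -0.0004892 north), which points west.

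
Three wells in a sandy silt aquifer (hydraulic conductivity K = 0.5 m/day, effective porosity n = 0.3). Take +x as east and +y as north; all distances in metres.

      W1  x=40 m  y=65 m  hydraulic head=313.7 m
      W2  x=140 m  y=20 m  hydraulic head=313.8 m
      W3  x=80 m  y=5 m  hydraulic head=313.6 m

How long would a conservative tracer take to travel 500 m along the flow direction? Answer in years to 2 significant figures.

With h = a·x + b·y + c and W1 as origin, the differences give:
  100·a + (-45)·b = +0.1
  40·a + (-60)·b = -0.1
Eliminate b (×(-60) and ×(-45), subtract): -4200·a = -10.50 → a = ∂h/∂x = +0.002500
Back-substitute: b = ∂h/∂y = +0.003333.
|∇h| = √(0.002500² + 0.003333²) = 0.004166
Seepage velocity v = K·i/n = 0.5 × 0.004166 / 0.3 = 0.006943 m/day.
t = 500 / 0.006943 = 7.201e+04 days = 197 years.

200 years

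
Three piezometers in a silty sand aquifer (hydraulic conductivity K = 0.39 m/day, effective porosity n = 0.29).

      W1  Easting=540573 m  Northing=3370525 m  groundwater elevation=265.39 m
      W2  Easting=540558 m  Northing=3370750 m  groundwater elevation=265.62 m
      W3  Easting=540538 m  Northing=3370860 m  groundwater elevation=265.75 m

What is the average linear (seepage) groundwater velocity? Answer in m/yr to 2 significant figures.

Taking W1 as reference: W2−W1 = (-15, 225, +0.23); W3−W1 = (-35, 335, +0.36).
Determinant of the coordinate differences = (-15)·335 − (-35)·225 = 2850.
∂h/∂x = [(+0.23)·335 − (+0.36)·225] / 2850 = -0.001386
∂h/∂y = [(-15)·(+0.36) − (-35)·(+0.23)] / 2850 = +0.0009298
|∇h| = √(-0.001386² + 0.0009298²) = 0.001669
Seepage velocity v = K·i/n = 0.39 × 0.001669 / 0.29 = 0.002245 m/day = 0.82 m/yr.

0.82 m/yr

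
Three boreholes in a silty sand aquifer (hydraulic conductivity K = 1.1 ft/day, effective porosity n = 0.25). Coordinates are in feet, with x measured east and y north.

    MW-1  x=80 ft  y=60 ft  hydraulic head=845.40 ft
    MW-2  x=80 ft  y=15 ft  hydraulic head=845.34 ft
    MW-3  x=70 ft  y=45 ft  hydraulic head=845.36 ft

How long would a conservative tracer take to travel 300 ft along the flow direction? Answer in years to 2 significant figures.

With h = a·x + b·y + c and MW-1 as origin, the differences give:
  0·a + (-45)·b = -0.06
  (-10)·a + (-15)·b = -0.04
Eliminate b (×(-15) and ×(-45), subtract): -450·a = -0.900 → a = ∂h/∂x = +0.002000
Back-substitute: b = ∂h/∂y = +0.001333.
|∇h| = √(0.002000² + 0.001333²) = 0.002404
Seepage velocity v = K·i/n = 1.1 × 0.002404 / 0.25 = 0.01058 ft/day.
t = 300 / 0.01058 = 2.836e+04 days = 77.6 years.

78 years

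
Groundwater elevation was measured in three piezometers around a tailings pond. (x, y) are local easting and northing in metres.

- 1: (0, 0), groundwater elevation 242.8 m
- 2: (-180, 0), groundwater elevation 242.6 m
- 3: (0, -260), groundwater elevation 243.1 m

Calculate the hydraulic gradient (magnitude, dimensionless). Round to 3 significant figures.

∂h/∂x = (242.6 − 242.8) / (-180 − 0) = +0.001111
∂h/∂y = (243.1 − 242.8) / (-260 − 0) = -0.001154
|∇h| = √(0.001111² + -0.001154²) = 0.001602

0.00160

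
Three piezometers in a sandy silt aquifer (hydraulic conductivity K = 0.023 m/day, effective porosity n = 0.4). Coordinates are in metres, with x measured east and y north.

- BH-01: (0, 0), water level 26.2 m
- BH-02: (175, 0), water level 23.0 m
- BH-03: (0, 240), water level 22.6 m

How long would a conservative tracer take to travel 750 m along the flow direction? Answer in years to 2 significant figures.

∂h/∂x = (23.0 − 26.2) / (175 − 0) = -0.01829
∂h/∂y = (22.6 − 26.2) / (240 − 0) = -0.01500
|∇h| = √(-0.01829² + -0.01500²) = 0.02365
Seepage velocity v = K·i/n = 0.023 × 0.02365 / 0.4 = 0.00136 m/day.
t = 750 / 0.00136 = 5.515e+05 days = 1.51e+03 years.

1500 years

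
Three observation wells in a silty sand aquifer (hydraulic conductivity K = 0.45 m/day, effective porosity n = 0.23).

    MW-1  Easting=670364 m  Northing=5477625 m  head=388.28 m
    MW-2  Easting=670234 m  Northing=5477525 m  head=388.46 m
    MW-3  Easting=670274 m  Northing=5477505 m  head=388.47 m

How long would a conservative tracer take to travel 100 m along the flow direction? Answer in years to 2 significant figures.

100 years

With h = a·x + b·y + c and MW-1 as origin, the differences give:
  (-130)·a + (-100)·b = +0.18
  (-90)·a + (-120)·b = +0.19
Eliminate b (×(-120) and ×(-100), subtract): 6600·a = -2.600 → a = ∂h/∂x = -0.0003939
Back-substitute: b = ∂h/∂y = -0.001288.
|∇h| = √(-0.0003939² + -0.001288²) = 0.001347
Seepage velocity v = K·i/n = 0.45 × 0.001347 / 0.23 = 0.002635 m/day.
t = 100 / 0.002635 = 3.795e+04 days = 104 years.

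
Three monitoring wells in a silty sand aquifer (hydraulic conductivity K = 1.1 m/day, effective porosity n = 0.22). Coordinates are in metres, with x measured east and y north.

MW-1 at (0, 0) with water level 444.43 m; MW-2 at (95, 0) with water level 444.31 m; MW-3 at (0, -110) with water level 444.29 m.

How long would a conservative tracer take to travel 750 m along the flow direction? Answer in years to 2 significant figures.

230 years

∂h/∂x = (444.31 − 444.43) / (95 − 0) = -0.001263
∂h/∂y = (444.29 − 444.43) / (-110 − 0) = +0.001273
|∇h| = √(-0.001263² + 0.001273²) = 0.001793
Seepage velocity v = K·i/n = 1.1 × 0.001793 / 0.22 = 0.008965 m/day.
t = 750 / 0.008965 = 8.366e+04 days = 229 years.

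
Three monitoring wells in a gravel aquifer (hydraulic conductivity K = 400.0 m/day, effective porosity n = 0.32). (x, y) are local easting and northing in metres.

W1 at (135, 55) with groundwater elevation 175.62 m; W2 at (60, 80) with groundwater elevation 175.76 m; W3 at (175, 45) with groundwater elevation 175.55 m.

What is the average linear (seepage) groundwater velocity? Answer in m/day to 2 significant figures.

Taking W1 as reference: W2−W1 = (-75, 25, +0.14); W3−W1 = (40, -10, -0.07).
Determinant of the coordinate differences = (-75)·(-10) − 40·25 = -250.
∂h/∂x = [(+0.14)·(-10) − (-0.07)·25] / -250 = -0.001400
∂h/∂y = [(-75)·(-0.07) − 40·(+0.14)] / -250 = +0.001400
|∇h| = √(-0.001400² + 0.001400²) = 0.00198
Seepage velocity v = K·i/n = 400.0 × 0.00198 / 0.32 = 2.475 m/day.

2.5 m/day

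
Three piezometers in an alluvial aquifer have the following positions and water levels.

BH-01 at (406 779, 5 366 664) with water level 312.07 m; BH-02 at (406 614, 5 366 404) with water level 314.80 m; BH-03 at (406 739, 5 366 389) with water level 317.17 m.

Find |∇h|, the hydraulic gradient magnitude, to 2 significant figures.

0.027

Three-point gradient (reference BH-01): Δ to BH-02 = (-165, -260, +2.73), Δ to BH-03 = (-40, -275, +5.10).
∂h/∂x = +0.01645, ∂h/∂y = -0.02094 (det = 34975).
|∇h| = √(0.01645² + -0.02094²) = 0.02663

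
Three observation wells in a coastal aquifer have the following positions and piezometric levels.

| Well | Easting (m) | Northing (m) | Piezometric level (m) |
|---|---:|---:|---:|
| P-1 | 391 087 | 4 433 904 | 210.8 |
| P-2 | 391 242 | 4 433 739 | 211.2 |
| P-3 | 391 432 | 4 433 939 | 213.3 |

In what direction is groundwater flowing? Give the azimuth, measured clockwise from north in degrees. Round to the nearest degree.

Taking P-1 as reference: P-2−P-1 = (155, -165, +0.4); P-3−P-1 = (345, 35, +2.5).
Solve a·Δx + b·Δy = Δh: det = 155·35 − 345·(-165) = 62350.
∂h/∂x = [(+0.4)·35 − (+2.5)·(-165)] / 62350 = +0.006840
∂h/∂y = [155·(+2.5) − 345·(+0.4)] / 62350 = +0.004002
Flow direction (−∇h) has components (-0.006840 E, -0.004002 N).
Azimuth = atan2(E, N) = atan2(-0.006840, -0.004002) = 239.7° ≈ 240°.

240°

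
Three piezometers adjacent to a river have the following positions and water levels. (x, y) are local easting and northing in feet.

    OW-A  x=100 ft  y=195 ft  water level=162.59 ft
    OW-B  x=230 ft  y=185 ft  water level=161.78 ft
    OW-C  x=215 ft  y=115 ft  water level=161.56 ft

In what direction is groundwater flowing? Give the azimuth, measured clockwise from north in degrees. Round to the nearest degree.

127°

With h = a·x + b·y + c and OW-A as origin, the differences give:
  130·a + (-10)·b = -0.81
  115·a + (-80)·b = -1.03
Eliminate b (×(-80) and ×(-10), subtract): -9250·a = 54.500 → a = ∂h/∂x = -0.005892
Back-substitute: b = ∂h/∂y = +0.004405.
Flow direction (−∇h) has components (+0.005892 E, -0.004405 N).
Azimuth = atan2(E, N) = atan2(+0.005892, -0.004405) = 126.8° ≈ 127°.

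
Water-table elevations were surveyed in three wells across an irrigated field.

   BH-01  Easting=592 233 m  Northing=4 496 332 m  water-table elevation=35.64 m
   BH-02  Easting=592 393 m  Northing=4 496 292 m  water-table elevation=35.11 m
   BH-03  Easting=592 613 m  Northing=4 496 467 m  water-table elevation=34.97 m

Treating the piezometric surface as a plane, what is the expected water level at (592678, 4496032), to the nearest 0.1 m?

33.7 m

Differences from BH-01: to BH-02 (Δx, Δy, Δh) = (160, -40, -0.53); to BH-03 = (380, 135, -0.67).
Determinant of the coordinate differences = 160·135 − 380·(-40) = 36800.
∂h/∂x = [(-0.53)·135 − (-0.67)·(-40)] / 36800 = -0.002673
∂h/∂y = [160·(-0.67) − 380·(-0.53)] / 36800 = +0.002560
h(592678, 4496032) = 35.64 + (-0.002673)·(445) + (+0.002560)·(-300) = 35.64 -1.189 -0.768 = 33.683 m.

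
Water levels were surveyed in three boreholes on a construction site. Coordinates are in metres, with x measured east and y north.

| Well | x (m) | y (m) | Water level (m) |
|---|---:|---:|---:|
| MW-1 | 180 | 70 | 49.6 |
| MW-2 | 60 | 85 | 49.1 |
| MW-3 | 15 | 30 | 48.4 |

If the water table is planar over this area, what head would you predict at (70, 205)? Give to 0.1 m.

50.2 m

Taking MW-1 as reference: MW-2−MW-1 = (-120, 15, -0.5); MW-3−MW-1 = (-165, -40, -1.2).
Solve a·Δx + b·Δy = Δh: det = (-120)·(-40) − (-165)·15 = 7275.
∂h/∂x = [(-0.5)·(-40) − (-1.2)·15] / 7275 = +0.005223
∂h/∂y = [(-120)·(-1.2) − (-165)·(-0.5)] / 7275 = +0.008454
h(70, 205) = 49.6 + (+0.005223)·(-110) + (+0.008454)·(135) = 49.6 -0.575 +1.141 = 50.167 m.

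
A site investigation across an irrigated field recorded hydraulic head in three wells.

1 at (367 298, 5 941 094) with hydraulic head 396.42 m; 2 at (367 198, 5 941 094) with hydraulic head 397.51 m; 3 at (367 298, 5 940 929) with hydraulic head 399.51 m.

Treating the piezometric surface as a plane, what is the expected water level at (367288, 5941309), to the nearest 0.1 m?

392.5 m

∂h/∂x = (397.51 − 396.42) / (367198 − 367298) = -0.01090
∂h/∂y = (399.51 − 396.42) / (5940929 − 5941094) = -0.01873
h(367288, 5941309) = 396.42 + (-0.01090)·(-10) + (-0.01873)·(215) = 396.42 +0.109 -4.026 = 392.503 m.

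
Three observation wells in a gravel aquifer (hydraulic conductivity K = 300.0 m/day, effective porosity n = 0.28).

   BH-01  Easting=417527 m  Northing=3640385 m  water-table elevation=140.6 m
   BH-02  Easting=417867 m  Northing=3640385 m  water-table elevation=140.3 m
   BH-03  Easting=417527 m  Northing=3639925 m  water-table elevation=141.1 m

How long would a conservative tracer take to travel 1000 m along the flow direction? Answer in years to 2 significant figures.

1.8 years

∂h/∂x = (140.3 − 140.6) / (417867 − 417527) = -0.0008824
∂h/∂y = (141.1 − 140.6) / (3639925 − 3640385) = -0.001087
|∇h| = √(-0.0008824² + -0.001087²) = 0.0014
Seepage velocity v = K·i/n = 300.0 × 0.0014 / 0.28 = 1.5 m/day.
t = 1000 / 1.5 = 666.7 days = 1.83 years.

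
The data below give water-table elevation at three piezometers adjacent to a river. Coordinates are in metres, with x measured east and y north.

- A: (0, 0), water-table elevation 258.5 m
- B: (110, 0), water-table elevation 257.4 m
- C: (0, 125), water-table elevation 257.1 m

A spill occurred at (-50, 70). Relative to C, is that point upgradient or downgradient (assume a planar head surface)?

∂h/∂x = (257.4 − 258.5) / (110 − 0) = -0.01000
∂h/∂y = (257.1 − 258.5) / (125 − 0) = -0.01120
Head at (-50, 70) = 258.5 + (-0.01000)·(-50) + (-0.01120)·(70) = 258.22 m.
That is higher than the 257.1 m at C, so the point is upgradient.

upgradient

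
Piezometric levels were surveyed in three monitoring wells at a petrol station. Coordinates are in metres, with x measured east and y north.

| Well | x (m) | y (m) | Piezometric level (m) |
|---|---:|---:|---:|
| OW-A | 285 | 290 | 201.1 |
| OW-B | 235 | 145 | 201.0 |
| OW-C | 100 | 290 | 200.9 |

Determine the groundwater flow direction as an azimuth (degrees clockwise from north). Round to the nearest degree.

Differences from OW-A: to OW-B (Δx, Δy, Δh) = (-50, -145, -0.1); to OW-C = (-185, 0, -0.2).
Solve a·Δx + b·Δy = Δh: det = (-50)·0 − (-185)·(-145) = -26825.
∂h/∂x = [(-0.1)·0 − (-0.2)·(-145)] / -26825 = +0.001081
∂h/∂y = [(-50)·(-0.2) − (-185)·(-0.1)] / -26825 = +0.0003169
Flow direction (−∇h) has components (-0.001081 E, -0.0003169 N).
Azimuth = atan2(E, N) = atan2(-0.001081, -0.0003169) = 253.7° ≈ 254°.

254°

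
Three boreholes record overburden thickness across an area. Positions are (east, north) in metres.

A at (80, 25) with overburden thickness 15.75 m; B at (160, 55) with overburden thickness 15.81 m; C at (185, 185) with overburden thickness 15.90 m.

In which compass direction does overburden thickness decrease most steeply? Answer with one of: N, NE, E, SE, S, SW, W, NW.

SW

With d = a·x + b·y + c and A as origin, the differences give:
  80·a + 30·b = +0.06
  105·a + 160·b = +0.15
Eliminate b (×160 and ×30, subtract): 9650·a = 5.100 → a = ∂d/∂x = +0.0005285
Back-substitute: b = ∂d/∂y = +0.0005907.
Steepest decrease is along −∇f = (-0.0005285 E, -0.0005907 N) → southwest.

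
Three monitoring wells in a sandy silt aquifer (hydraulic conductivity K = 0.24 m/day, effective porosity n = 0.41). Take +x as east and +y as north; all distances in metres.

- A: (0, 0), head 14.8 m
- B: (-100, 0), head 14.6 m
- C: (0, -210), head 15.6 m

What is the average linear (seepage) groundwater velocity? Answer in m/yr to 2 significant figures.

0.92 m/yr

∂h/∂x = (14.6 − 14.8) / (-100 − 0) = +0.002000
∂h/∂y = (15.6 − 14.8) / (-210 − 0) = -0.003810
|∇h| = √(0.002000² + -0.003810²) = 0.004303
Seepage velocity v = K·i/n = 0.24 × 0.004303 / 0.41 = 0.002519 m/day = 0.9201 m/yr.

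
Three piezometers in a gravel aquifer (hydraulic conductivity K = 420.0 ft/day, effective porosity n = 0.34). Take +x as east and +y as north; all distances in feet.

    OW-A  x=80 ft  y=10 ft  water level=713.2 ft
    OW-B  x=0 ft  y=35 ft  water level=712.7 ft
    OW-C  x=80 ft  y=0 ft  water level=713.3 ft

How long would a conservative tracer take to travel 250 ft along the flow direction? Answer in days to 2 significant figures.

19 days

With h = a·x + b·y + c and OW-A as origin, the differences give:
  (-80)·a + 25·b = -0.5
  0·a + (-10)·b = +0.1
Eliminate b (×(-10) and ×25, subtract): 800·a = 2.50 → a = ∂h/∂x = +0.003125
Back-substitute: b = ∂h/∂y = -0.010000.
|∇h| = √(0.003125² + -0.010000²) = 0.01048
Seepage velocity v = K·i/n = 420.0 × 0.01048 / 0.34 = 12.95 ft/day.
t = 250 / 12.95 = 19.31 days.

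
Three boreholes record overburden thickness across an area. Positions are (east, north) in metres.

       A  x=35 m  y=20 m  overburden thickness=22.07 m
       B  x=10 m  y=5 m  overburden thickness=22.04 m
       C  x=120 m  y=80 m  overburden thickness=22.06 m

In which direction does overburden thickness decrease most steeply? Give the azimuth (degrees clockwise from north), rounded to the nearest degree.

325°

Three-point gradient (reference A): Δ to B = (-25, -15, -0.03), Δ to C = (85, 60, -0.01).
∂d/∂x = +0.008667, ∂d/∂y = -0.01244 (det = -225).
Steepest decrease is along −∇f: components (-0.008667 E, +0.01244 N).
Azimuth = atan2(-0.008667, +0.01244) = 325.1° ≈ 325°.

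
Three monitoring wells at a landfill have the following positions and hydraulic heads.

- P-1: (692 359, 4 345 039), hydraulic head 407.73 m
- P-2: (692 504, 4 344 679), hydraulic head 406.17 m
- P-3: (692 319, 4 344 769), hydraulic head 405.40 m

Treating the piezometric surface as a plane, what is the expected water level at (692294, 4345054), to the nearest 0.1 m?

407.3 m

With h = a·x + b·y + c and P-1 as origin, the differences give:
  145·a + (-360)·b = -1.56
  (-40)·a + (-270)·b = -2.33
Eliminate b (×(-270) and ×(-360), subtract): -53550·a = -417.600 → a = ∂h/∂x = +0.007798
Back-substitute: b = ∂h/∂y = +0.007474.
h(692294, 4345054) = 407.73 + (+0.007798)·(-65) + (+0.007474)·(15) = 407.73 -0.507 +0.112 = 407.335 m.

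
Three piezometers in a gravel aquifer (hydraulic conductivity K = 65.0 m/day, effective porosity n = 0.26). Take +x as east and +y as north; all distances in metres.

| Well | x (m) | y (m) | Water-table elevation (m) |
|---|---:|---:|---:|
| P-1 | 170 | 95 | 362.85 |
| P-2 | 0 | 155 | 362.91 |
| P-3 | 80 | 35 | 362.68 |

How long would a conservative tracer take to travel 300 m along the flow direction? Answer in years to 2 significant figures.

1.5 years

Differences from P-1: to P-2 (Δx, Δy, Δh) = (-170, 60, +0.06); to P-3 = (-90, -60, -0.17).
Determinant of the coordinate differences = (-170)·(-60) − (-90)·60 = 15600.
∂h/∂x = [(+0.06)·(-60) − (-0.17)·60] / 15600 = +0.0004231
∂h/∂y = [(-170)·(-0.17) − (-90)·(+0.06)] / 15600 = +0.002199
|∇h| = √(0.0004231² + 0.002199²) = 0.002239
Seepage velocity v = K·i/n = 65.0 × 0.002239 / 0.26 = 0.5597 m/day.
t = 300 / 0.5597 = 536 days = 1.47 years.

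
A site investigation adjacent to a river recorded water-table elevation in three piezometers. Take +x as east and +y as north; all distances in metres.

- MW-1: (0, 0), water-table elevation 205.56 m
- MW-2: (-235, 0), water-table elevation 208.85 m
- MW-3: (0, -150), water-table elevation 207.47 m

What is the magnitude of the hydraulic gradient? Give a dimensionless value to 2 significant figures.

0.019

∂h/∂x = (208.85 − 205.56) / (-235 − 0) = -0.01400
∂h/∂y = (207.47 − 205.56) / (-150 − 0) = -0.01273
|∇h| = √(-0.01400² + -0.01273²) = 0.01892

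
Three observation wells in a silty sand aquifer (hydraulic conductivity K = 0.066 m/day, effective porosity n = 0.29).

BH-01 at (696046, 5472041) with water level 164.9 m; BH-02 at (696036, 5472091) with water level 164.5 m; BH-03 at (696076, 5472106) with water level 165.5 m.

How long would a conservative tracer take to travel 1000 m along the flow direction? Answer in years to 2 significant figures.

460 years

With h = a·x + b·y + c and BH-01 as origin, the differences give:
  (-10)·a + 50·b = -0.4
  30·a + 65·b = +0.6
Eliminate b (×65 and ×50, subtract): -2150·a = -56.00 → a = ∂h/∂x = +0.02605
Back-substitute: b = ∂h/∂y = -0.002791.
|∇h| = √(0.02605² + -0.002791²) = 0.0262
Seepage velocity v = K·i/n = 0.066 × 0.0262 / 0.29 = 0.005963 m/day.
t = 1000 / 0.005963 = 1.677e+05 days = 459 years.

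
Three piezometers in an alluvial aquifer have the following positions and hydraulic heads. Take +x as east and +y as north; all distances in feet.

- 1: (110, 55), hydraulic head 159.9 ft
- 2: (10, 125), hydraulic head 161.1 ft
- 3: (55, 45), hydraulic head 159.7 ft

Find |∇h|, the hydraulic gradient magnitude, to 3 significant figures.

Differences from 1: to 2 (Δx, Δy, Δh) = (-100, 70, +1.2); to 3 = (-55, -10, -0.2).
Solve a·Δx + b·Δy = Δh: det = (-100)·(-10) − (-55)·70 = 4850.
∂h/∂x = [(+1.2)·(-10) − (-0.2)·70] / 4850 = +0.0004124
∂h/∂y = [(-100)·(-0.2) − (-55)·(+1.2)] / 4850 = +0.01773
|∇h| = √(0.0004124² + 0.01773²) = 0.01773

0.0177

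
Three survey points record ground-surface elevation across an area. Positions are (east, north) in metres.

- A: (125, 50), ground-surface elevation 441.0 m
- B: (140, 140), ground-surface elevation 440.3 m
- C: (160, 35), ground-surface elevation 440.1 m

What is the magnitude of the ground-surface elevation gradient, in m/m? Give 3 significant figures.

Differences from A: to B (Δx, Δy, Δh) = (15, 90, -0.7); to C = (35, -15, -0.9).
Solve a·Δx + b·Δy = Δz: det = 15·(-15) − 35·90 = -3375.
∂z/∂x = [(-0.7)·(-15) − (-0.9)·90] / -3375 = -0.02711
∂z/∂y = [15·(-0.9) − 35·(-0.7)] / -3375 = -0.003259
|∇f| = √(-0.02711² + -0.003259²) = 0.02731 m/m

0.0273 m/m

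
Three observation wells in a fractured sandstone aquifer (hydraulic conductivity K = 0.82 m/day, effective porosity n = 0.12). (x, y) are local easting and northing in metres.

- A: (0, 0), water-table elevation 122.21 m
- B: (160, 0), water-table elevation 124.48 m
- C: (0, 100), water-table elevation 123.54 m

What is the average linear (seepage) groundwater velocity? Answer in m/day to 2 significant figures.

∂h/∂x = (124.48 − 122.21) / (160 − 0) = +0.01419
∂h/∂y = (123.54 − 122.21) / (100 − 0) = +0.01330
|∇h| = √(0.01419² + 0.01330²) = 0.01945
Seepage velocity v = K·i/n = 0.82 × 0.01945 / 0.12 = 0.1329 m/day.

0.13 m/day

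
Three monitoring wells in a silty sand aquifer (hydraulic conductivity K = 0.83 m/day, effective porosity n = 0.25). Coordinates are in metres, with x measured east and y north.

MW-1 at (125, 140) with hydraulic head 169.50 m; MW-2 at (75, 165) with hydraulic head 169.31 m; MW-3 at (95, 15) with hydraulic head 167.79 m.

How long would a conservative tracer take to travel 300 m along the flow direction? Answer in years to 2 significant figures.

Differences from MW-1: to MW-2 (Δx, Δy, Δh) = (-50, 25, -0.19); to MW-3 = (-30, -125, -1.71).
Solve a·Δx + b·Δy = Δh: det = (-50)·(-125) − (-30)·25 = 7000.
∂h/∂x = [(-0.19)·(-125) − (-1.71)·25] / 7000 = +0.009500
∂h/∂y = [(-50)·(-1.71) − (-30)·(-0.19)] / 7000 = +0.01140
|∇h| = √(0.009500² + 0.01140²) = 0.01484
Seepage velocity v = K·i/n = 0.83 × 0.01484 / 0.25 = 0.04927 m/day.
t = 300 / 0.04927 = 6089 days = 16.7 years.

17 years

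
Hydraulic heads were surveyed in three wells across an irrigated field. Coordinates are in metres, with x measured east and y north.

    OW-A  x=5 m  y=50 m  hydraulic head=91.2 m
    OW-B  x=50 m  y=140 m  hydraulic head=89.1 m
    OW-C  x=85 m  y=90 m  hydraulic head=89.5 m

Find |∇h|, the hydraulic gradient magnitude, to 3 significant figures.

0.0212

With h = a·x + b·y + c and OW-A as origin, the differences give:
  45·a + 90·b = -2.1
  80·a + 40·b = -1.7
Eliminate b (×40 and ×90, subtract): -5400·a = 69.00 → a = ∂h/∂x = -0.01278
Back-substitute: b = ∂h/∂y = -0.01694.
|∇h| = √(-0.01278² + -0.01694²) = 0.02122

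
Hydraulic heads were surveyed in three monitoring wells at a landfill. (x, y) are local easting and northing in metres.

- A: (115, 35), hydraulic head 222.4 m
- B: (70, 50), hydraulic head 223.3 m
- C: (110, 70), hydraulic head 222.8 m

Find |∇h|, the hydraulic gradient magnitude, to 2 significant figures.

0.019

Taking A as reference: B−A = (-45, 15, +0.9); C−A = (-5, 35, +0.4).
Solve a·Δx + b·Δy = Δh: det = (-45)·35 − (-5)·15 = -1500.
∂h/∂x = [(+0.9)·35 − (+0.4)·15] / -1500 = -0.01700
∂h/∂y = [(-45)·(+0.4) − (-5)·(+0.9)] / -1500 = +0.009000
|∇h| = √(-0.01700² + 0.009000²) = 0.01924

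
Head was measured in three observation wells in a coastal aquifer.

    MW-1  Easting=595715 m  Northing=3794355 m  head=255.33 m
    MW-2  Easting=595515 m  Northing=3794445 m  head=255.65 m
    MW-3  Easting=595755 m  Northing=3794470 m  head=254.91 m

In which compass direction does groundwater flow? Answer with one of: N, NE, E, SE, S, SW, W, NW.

NE

With h = a·x + b·y + c and MW-1 as origin, the differences give:
  (-200)·a + 90·b = +0.32
  40·a + 115·b = -0.42
Eliminate b (×115 and ×90, subtract): -26600·a = 74.600 → a = ∂h/∂x = -0.002805
Back-substitute: b = ∂h/∂y = -0.002677.
Flow = −∇h = (+0.002805 east, +0.002677 north), which points northeast.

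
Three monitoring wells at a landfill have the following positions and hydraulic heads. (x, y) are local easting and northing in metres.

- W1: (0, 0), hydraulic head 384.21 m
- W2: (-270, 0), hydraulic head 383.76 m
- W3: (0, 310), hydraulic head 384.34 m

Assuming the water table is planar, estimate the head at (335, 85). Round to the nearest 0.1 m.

∂h/∂x = (383.76 − 384.21) / (-270 − 0) = +0.001667
∂h/∂y = (384.34 − 384.21) / (310 − 0) = +0.0004194
h(335, 85) = 384.21 + (+0.001667)·(335) + (+0.0004194)·(85) = 384.21 +0.558 +0.036 = 384.804 m.

384.8 m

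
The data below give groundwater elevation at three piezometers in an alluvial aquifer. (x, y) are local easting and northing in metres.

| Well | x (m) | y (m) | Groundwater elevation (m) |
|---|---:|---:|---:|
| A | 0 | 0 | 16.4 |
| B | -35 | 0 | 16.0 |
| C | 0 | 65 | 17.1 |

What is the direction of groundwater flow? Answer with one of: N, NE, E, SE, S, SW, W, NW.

SW

∂h/∂x = (16.0 − 16.4) / (-35 − 0) = +0.01143
∂h/∂y = (17.1 − 16.4) / (65 − 0) = +0.01077
Flow = −∇h = (-0.01143 east, -0.01077 north), which points southwest.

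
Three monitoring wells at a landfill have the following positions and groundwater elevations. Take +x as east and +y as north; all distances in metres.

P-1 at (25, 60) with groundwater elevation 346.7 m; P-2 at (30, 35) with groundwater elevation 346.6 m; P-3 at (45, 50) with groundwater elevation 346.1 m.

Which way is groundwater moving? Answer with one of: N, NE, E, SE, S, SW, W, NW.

E

With h = a·x + b·y + c and P-1 as origin, the differences give:
  5·a + (-25)·b = -0.1
  20·a + (-10)·b = -0.6
Eliminate b (×(-10) and ×(-25), subtract): 450·a = -14.00 → a = ∂h/∂x = -0.03111
Back-substitute: b = ∂h/∂y = -0.002222.
Flow = −∇h = (+0.03111 east, +0.002222 north), which points east.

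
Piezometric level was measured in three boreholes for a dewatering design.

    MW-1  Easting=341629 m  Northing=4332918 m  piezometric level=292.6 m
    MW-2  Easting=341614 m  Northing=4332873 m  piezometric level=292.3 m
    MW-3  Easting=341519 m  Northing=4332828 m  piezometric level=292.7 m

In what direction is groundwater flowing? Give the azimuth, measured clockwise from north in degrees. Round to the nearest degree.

Three-point gradient (reference MW-1): Δ to MW-2 = (-15, -45, -0.3), Δ to MW-3 = (-110, -90, +0.1).
∂h/∂x = -0.008750, ∂h/∂y = +0.009583 (det = -3600).
Flow direction (−∇h) has components (+0.008750 E, -0.009583 N).
Azimuth = atan2(E, N) = atan2(+0.008750, -0.009583) = 137.6° ≈ 138°.

138°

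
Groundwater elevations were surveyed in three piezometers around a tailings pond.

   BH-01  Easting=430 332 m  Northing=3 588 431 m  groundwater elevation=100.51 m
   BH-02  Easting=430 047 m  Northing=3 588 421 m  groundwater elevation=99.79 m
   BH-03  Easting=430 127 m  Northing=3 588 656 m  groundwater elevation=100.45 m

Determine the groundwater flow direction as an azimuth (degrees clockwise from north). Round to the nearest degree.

Differences from BH-01: to BH-02 (Δx, Δy, Δh) = (-285, -10, -0.72); to BH-03 = (-205, 225, -0.06).
Solve a·Δx + b·Δy = Δh: det = (-285)·225 − (-205)·(-10) = -66175.
∂h/∂x = [(-0.72)·225 − (-0.06)·(-10)] / -66175 = +0.002457
∂h/∂y = [(-285)·(-0.06) − (-205)·(-0.72)] / -66175 = +0.001972
Flow direction (−∇h) has components (-0.002457 E, -0.001972 N).
Azimuth = atan2(E, N) = atan2(-0.002457, -0.001972) = 231.3° ≈ 231°.

231°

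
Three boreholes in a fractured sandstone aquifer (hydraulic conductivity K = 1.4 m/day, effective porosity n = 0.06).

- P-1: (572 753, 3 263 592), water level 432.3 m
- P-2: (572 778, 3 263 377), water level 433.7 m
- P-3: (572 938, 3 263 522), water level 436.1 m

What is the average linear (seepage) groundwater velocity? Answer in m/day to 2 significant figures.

Differences from P-1: to P-2 (Δx, Δy, Δh) = (25, -215, +1.4); to P-3 = (185, -70, +3.8).
Determinant of the coordinate differences = 25·(-70) − 185·(-215) = 38025.
∂h/∂x = [(+1.4)·(-70) − (+3.8)·(-215)] / 38025 = +0.01891
∂h/∂y = [25·(+3.8) − 185·(+1.4)] / 38025 = -0.004313
|∇h| = √(0.01891² + -0.004313²) = 0.0194
Seepage velocity v = K·i/n = 1.4 × 0.0194 / 0.06 = 0.4527 m/day.

0.45 m/day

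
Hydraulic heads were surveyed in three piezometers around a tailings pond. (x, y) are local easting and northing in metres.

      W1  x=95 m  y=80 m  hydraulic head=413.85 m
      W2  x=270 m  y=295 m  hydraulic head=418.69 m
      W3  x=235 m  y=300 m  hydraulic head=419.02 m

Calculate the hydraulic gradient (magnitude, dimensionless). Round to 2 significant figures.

Differences from W1: to W2 (Δx, Δy, Δh) = (175, 215, +4.84); to W3 = (140, 220, +5.17).
Determinant of the coordinate differences = 175·220 − 140·215 = 8400.
∂h/∂x = [(+4.84)·220 − (+5.17)·215] / 8400 = -0.005565
∂h/∂y = [175·(+5.17) − 140·(+4.84)] / 8400 = +0.02704
|∇h| = √(-0.005565² + 0.02704²) = 0.02761

0.028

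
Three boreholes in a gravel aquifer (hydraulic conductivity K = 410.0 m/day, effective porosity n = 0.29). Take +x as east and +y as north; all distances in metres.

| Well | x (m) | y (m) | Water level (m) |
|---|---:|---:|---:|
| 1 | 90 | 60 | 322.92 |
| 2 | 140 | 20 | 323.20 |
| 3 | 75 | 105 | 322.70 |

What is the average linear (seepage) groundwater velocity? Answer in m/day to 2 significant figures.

6.7 m/day

Differences from 1: to 2 (Δx, Δy, Δh) = (50, -40, +0.28); to 3 = (-15, 45, -0.22).
Determinant of the coordinate differences = 50·45 − (-15)·(-40) = 1650.
∂h/∂x = [(+0.28)·45 − (-0.22)·(-40)] / 1650 = +0.002303
∂h/∂y = [50·(-0.22) − (-15)·(+0.28)] / 1650 = -0.004121
|∇h| = √(0.002303² + -0.004121²) = 0.004721
Seepage velocity v = K·i/n = 410.0 × 0.004721 / 0.29 = 6.675 m/day.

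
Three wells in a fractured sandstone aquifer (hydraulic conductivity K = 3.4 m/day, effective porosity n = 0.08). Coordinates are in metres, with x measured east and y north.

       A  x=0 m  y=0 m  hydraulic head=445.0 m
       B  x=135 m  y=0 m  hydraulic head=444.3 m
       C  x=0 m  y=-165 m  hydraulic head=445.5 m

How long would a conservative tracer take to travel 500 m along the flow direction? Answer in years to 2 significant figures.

∂h/∂x = (444.3 − 445.0) / (135 − 0) = -0.005185
∂h/∂y = (445.5 − 445.0) / (-165 − 0) = -0.003030
|∇h| = √(-0.005185² + -0.003030²) = 0.006005
Seepage velocity v = K·i/n = 3.4 × 0.006005 / 0.08 = 0.2552 m/day.
t = 500 / 0.2552 = 1959 days = 5.36 years.

5.4 years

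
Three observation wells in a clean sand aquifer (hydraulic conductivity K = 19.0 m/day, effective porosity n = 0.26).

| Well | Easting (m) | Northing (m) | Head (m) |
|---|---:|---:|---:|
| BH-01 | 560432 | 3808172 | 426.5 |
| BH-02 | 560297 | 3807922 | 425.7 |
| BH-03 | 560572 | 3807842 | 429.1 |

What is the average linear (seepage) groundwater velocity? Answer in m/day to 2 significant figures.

0.87 m/day

Differences from BH-01: to BH-02 (Δx, Δy, Δh) = (-135, -250, -0.8); to BH-03 = (140, -330, +2.6).
Solve a·Δx + b·Δy = Δh: det = (-135)·(-330) − 140·(-250) = 79550.
∂h/∂x = [(-0.8)·(-330) − (+2.6)·(-250)] / 79550 = +0.01149
∂h/∂y = [(-135)·(+2.6) − 140·(-0.8)] / 79550 = -0.003004
|∇h| = √(0.01149² + -0.003004²) = 0.01188
Seepage velocity v = K·i/n = 19.0 × 0.01188 / 0.26 = 0.8682 m/day.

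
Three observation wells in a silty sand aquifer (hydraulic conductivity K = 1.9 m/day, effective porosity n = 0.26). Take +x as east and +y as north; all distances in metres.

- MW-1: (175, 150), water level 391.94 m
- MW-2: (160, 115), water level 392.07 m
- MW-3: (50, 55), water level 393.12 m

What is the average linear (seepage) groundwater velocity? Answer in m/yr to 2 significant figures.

26 m/yr

Taking MW-1 as reference: MW-2−MW-1 = (-15, -35, +0.13); MW-3−MW-1 = (-125, -95, +1.18).
Solve a·Δx + b·Δy = Δh: det = (-15)·(-95) − (-125)·(-35) = -2950.
∂h/∂x = [(+0.13)·(-95) − (+1.18)·(-35)] / -2950 = -0.009814
∂h/∂y = [(-15)·(+1.18) − (-125)·(+0.13)] / -2950 = +0.0004915
|∇h| = √(-0.009814² + 0.0004915²) = 0.009826
Seepage velocity v = K·i/n = 1.9 × 0.009826 / 0.26 = 0.07181 m/day = 26.23 m/yr.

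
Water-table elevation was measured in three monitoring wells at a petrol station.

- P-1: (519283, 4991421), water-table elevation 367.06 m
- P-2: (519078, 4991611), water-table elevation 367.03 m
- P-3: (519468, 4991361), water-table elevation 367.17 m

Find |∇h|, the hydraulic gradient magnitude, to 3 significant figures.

0.00112

With h = a·x + b·y + c and P-1 as origin, the differences give:
  (-205)·a + 190·b = -0.03
  185·a + (-60)·b = +0.11
Eliminate b (×(-60) and ×190, subtract): -22850·a = -19.100 → a = ∂h/∂x = +0.0008359
Back-substitute: b = ∂h/∂y = +0.0007440.
|∇h| = √(0.0008359² + 0.0007440²) = 0.001119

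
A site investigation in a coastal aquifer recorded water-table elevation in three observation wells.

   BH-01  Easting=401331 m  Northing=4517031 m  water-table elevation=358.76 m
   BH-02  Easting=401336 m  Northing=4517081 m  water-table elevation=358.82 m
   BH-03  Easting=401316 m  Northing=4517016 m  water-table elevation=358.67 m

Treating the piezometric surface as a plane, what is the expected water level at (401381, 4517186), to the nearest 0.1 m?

Differences from BH-01: to BH-02 (Δx, Δy, Δh) = (5, 50, +0.06); to BH-03 = (-15, -15, -0.09).
Determinant of the coordinate differences = 5·(-15) − (-15)·50 = 675.
∂h/∂x = [(+0.06)·(-15) − (-0.09)·50] / 675 = +0.005333
∂h/∂y = [5·(-0.09) − (-15)·(+0.06)] / 675 = +0.0006667
h(401381, 4517186) = 358.76 + (+0.005333)·(50) + (+0.0006667)·(155) = 358.76 +0.267 +0.103 = 359.130 m.

359.1 m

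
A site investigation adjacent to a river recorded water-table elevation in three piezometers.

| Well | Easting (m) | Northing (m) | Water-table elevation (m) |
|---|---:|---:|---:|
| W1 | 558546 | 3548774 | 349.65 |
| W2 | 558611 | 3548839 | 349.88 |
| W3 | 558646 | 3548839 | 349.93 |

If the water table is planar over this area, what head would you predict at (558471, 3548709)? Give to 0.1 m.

With h = a·x + b·y + c and W1 as origin, the differences give:
  65·a + 65·b = +0.23
  100·a + 65·b = +0.28
Eliminate b (×65 and ×65, subtract): -2275·a = -3.250 → a = ∂h/∂x = +0.001429
Back-substitute: b = ∂h/∂y = +0.002110.
h(558471, 3548709) = 349.65 + (+0.001429)·(-75) + (+0.002110)·(-65) = 349.65 -0.107 -0.137 = 349.406 m.

349.4 m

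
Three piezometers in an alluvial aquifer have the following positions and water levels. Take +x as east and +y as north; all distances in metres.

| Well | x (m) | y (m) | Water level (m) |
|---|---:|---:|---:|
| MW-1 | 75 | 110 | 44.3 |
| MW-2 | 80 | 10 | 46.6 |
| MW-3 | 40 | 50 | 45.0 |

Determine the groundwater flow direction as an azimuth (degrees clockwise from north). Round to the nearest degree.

321°

Differences from MW-1: to MW-2 (Δx, Δy, Δh) = (5, -100, +2.3); to MW-3 = (-35, -60, +0.7).
Solve a·Δx + b·Δy = Δh: det = 5·(-60) − (-35)·(-100) = -3800.
∂h/∂x = [(+2.3)·(-60) − (+0.7)·(-100)] / -3800 = +0.01789
∂h/∂y = [5·(+0.7) − (-35)·(+2.3)] / -3800 = -0.02211
Flow direction (−∇h) has components (-0.01789 E, +0.02211 N).
Azimuth = atan2(E, N) = atan2(-0.01789, +0.02211) = 321.0° ≈ 321°.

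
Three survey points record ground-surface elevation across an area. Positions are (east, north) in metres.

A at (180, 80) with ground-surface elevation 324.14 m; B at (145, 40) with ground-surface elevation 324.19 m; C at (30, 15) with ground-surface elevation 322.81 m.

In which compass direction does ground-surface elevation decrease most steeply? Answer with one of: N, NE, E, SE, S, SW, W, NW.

NW

With z = a·x + b·y + c and A as origin, the differences give:
  (-35)·a + (-40)·b = +0.05
  (-150)·a + (-65)·b = -1.33
Eliminate b (×(-65) and ×(-40), subtract): -3725·a = -56.450 → a = ∂z/∂x = +0.01515
Back-substitute: b = ∂z/∂y = -0.01451.
Steepest decrease is along −∇f = (-0.01515 E, +0.01451 N) → northwest.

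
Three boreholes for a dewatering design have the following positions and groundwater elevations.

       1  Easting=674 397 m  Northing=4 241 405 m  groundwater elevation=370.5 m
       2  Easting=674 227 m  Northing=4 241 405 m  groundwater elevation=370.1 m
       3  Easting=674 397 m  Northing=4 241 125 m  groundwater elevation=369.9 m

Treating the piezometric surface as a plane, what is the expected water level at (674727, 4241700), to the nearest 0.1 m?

371.9 m

∂h/∂x = (370.1 − 370.5) / (674227 − 674397) = +0.002353
∂h/∂y = (369.9 − 370.5) / (4241125 − 4241405) = +0.002143
h(674727, 4241700) = 370.5 + (+0.002353)·(330) + (+0.002143)·(295) = 370.5 +0.776 +0.632 = 371.909 m.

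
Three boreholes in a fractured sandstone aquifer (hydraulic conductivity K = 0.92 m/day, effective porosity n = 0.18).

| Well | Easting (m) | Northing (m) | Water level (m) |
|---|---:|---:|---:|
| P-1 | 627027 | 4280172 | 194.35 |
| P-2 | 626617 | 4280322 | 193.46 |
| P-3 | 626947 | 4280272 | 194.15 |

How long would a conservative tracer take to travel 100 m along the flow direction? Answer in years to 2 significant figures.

Differences from P-1: to P-2 (Δx, Δy, Δh) = (-410, 150, -0.89); to P-3 = (-80, 100, -0.20).
Determinant of the coordinate differences = (-410)·100 − (-80)·150 = -29000.
∂h/∂x = [(-0.89)·100 − (-0.20)·150] / -29000 = +0.002034
∂h/∂y = [(-410)·(-0.20) − (-80)·(-0.89)] / -29000 = -0.0003724
|∇h| = √(0.002034² + -0.0003724²) = 0.002068
Seepage velocity v = K·i/n = 0.92 × 0.002068 / 0.18 = 0.01057 m/day.
t = 100 / 0.01057 = 9461 days = 25.9 years.

26 years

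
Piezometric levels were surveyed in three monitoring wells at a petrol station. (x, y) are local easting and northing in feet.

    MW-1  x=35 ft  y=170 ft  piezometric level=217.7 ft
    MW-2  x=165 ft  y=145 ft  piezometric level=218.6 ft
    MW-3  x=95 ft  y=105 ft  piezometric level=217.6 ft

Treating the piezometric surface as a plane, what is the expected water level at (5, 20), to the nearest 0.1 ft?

Differences from MW-1: to MW-2 (Δx, Δy, Δh) = (130, -25, +0.9); to MW-3 = (60, -65, -0.1).
Solve a·Δx + b·Δy = Δh: det = 130·(-65) − 60·(-25) = -6950.
∂h/∂x = [(+0.9)·(-65) − (-0.1)·(-25)] / -6950 = +0.008777
∂h/∂y = [130·(-0.1) − 60·(+0.9)] / -6950 = +0.009640
h(5, 20) = 217.7 + (+0.008777)·(-30) + (+0.009640)·(-150) = 217.7 -0.263 -1.446 = 215.991 ft.

216.0 ft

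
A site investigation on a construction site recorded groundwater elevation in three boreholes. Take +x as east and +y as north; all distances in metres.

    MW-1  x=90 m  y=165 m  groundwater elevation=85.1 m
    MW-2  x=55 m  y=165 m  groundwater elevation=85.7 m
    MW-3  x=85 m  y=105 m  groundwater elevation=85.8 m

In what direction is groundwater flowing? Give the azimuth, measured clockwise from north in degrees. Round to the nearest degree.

Taking MW-1 as reference: MW-2−MW-1 = (-35, 0, +0.6); MW-3−MW-1 = (-5, -60, +0.7).
Solve a·Δx + b·Δy = Δh: det = (-35)·(-60) − (-5)·0 = 2100.
∂h/∂x = [(+0.6)·(-60) − (+0.7)·0] / 2100 = -0.01714
∂h/∂y = [(-35)·(+0.7) − (-5)·(+0.6)] / 2100 = -0.01024
Flow direction (−∇h) has components (+0.01714 E, +0.01024 N).
Azimuth = atan2(E, N) = atan2(+0.01714, +0.01024) = 59.2° ≈ 059°.

059°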